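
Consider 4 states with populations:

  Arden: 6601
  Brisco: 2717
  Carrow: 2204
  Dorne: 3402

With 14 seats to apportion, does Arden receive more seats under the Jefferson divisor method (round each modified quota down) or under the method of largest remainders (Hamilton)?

Jefferson

Jefferson: Arden 7, Brisco 2, Carrow 2, Dorne 3.
Hamilton: Arden 6, Brisco 3, Carrow 2, Dorne 3.
Arden gets 7 under Jefferson and 6 under Hamilton.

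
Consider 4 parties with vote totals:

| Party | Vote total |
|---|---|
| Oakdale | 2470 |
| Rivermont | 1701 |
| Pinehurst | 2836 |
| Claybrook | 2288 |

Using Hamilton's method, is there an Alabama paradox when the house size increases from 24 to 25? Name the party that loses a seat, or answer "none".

Rivermont

At 24 seats: Oakdale 6, Rivermont 5, Pinehurst 7, Claybrook 6.
At 25 seats: Oakdale 7, Rivermont 4, Pinehurst 8, Claybrook 6.
Rivermont drops from 5 to 4.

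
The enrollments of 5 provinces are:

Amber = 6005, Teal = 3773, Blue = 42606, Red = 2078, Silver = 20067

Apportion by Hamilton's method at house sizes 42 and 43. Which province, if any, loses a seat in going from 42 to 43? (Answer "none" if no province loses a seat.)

Amber

At 42 seats: Amber 4, Teal 2, Blue 24, Red 1, Silver 11.
At 43 seats: Amber 3, Teal 2, Blue 25, Red 1, Silver 12.
Amber drops from 4 to 3.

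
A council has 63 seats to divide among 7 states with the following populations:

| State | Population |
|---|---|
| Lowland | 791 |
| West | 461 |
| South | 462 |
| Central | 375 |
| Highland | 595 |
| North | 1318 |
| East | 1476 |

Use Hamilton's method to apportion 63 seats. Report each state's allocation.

Lowland: 9; West: 5; South: 6; Central: 4; Highland: 7; North: 15; East: 17

The standard divisor is 5478/63 ≈ 86.952.
Standard quotas: Lowland 9.097, West 5.302, South 5.313, Central 4.313, Highland 6.843, North 15.158, East 16.975.
Lower quotas: Lowland 9, West 5, South 5, Central 4, Highland 6, North 15, East 16 (sum 60, leaving 3 seats).
Remainders in descending order: East 0.975, Highland 0.843, South 0.313, Central 0.313, West 0.302, North 0.158, Lowland 0.097.
The surplus seats go to East, Highland, South.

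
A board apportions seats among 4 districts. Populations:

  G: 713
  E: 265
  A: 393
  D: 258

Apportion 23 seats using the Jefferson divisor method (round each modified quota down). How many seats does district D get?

3

Standard divisor 1629/23 ≈ 70.826; standard quotas: G 10.067, E 3.742, A 5.549, D 3.643.
Rounding down gives 10, 3, 5, 3 = 21 seats, so the divisor must be adjusted.
With modified divisor 65: modified quotas G 10.969, E 4.077, A 6.046, D 3.969.
Rounding down: G 10, E 4, A 6, D 3 (total 23).
D receives 3.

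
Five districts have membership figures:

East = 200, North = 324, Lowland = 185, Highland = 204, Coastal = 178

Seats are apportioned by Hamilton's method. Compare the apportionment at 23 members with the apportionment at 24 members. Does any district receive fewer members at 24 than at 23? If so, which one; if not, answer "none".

none

At 23 seats: East 4, North 7, Lowland 4, Highland 4, Coastal 4.
At 24 seats: East 4, North 7, Lowland 4, Highland 5, Coastal 4.
No district's allocation decreased.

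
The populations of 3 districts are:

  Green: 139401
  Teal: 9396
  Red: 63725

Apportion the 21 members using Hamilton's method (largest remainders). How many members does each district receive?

Green=14, Teal=1, Red=6

Standard divisor: 212522 ÷ 21 ≈ 10120.095.
Standard quotas: Green 13.7747, Teal 0.9284, Red 6.2969.
Lower quotas: Green 13, Teal 0, Red 6 (sum 19, leaving 2 seats).
Remainders in descending order: Teal 0.9284, Green 0.7747, Red 0.2969.
Largest remainders: Teal, Green receive the extra seats.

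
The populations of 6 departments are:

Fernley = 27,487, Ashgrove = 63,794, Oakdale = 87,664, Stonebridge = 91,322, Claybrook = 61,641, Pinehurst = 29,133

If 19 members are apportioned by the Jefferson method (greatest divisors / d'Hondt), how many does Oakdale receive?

Standard divisor 361041/19 ≈ 19002.158; standard quotas: Fernley 1.447, Ashgrove 3.357, Oakdale 4.613, Stonebridge 4.806, Claybrook 3.244, Pinehurst 1.533.
Rounding down gives 1, 3, 4, 4, 3, 1 = 16 seats, so the divisor must be adjusted.
With modified divisor 15700: modified quotas Fernley 1.751, Ashgrove 4.063, Oakdale 5.584, Stonebridge 5.817, Claybrook 3.926, Pinehurst 1.856.
Rounding down: Fernley 1, Ashgrove 4, Oakdale 5, Stonebridge 5, Claybrook 3, Pinehurst 1 (total 19).
Oakdale receives 5.

5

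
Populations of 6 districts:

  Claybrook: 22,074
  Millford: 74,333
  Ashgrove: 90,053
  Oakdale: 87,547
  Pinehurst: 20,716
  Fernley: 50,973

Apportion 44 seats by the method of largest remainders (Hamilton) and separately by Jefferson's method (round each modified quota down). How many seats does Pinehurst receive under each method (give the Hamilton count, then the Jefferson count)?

Hamilton: Claybrook 3, Millford 9, Ashgrove 11, Oakdale 11, Pinehurst 3, Fernley 7.
Jefferson: Claybrook 3, Millford 10, Ashgrove 12, Oakdale 11, Pinehurst 2, Fernley 6.
Pinehurst gets 3 under Hamilton and 2 under Jefferson.

3 and 2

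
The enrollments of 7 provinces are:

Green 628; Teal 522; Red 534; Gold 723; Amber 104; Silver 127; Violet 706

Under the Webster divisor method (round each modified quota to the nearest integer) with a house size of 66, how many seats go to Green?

Standard divisor 3344/66 ≈ 50.667; standard quotas: Green 12.395, Teal 10.303, Red 10.539, Gold 14.270, Amber 2.053, Silver 2.507, Violet 13.934.
Rounding to the nearest integer gives Green 12, Teal 10, Red 11, Gold 14, Amber 2, Silver 3, Violet 14 — total 66, matching the house size, so no adjustment is needed.
Green receives 12.

12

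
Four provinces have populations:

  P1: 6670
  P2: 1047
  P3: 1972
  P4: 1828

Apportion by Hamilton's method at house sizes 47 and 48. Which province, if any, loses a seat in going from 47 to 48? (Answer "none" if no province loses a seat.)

none

At 47 seats: P1 27, P2 4, P3 8, P4 8.
At 48 seats: P1 28, P2 4, P3 8, P4 8.
No province's allocation decreased.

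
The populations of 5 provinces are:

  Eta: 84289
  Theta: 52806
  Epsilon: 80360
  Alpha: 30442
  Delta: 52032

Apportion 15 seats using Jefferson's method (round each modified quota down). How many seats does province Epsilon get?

4

Standard divisor 299929/15 ≈ 19995.267; standard quotas: Eta 4.215, Theta 2.641, Epsilon 4.019, Alpha 1.522, Delta 2.602.
Rounding down gives 4, 2, 4, 1, 2 = 13 seats, so the divisor must be adjusted.
With modified divisor 17100: modified quotas Eta 4.929, Theta 3.088, Epsilon 4.699, Alpha 1.780, Delta 3.043.
Rounding down: Eta 4, Theta 3, Epsilon 4, Alpha 1, Delta 3 (total 15).
Epsilon receives 4.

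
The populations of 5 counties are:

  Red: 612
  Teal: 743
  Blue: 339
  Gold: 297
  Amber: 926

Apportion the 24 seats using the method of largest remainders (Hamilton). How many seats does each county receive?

The standard divisor is 2917/24 ≈ 121.542.
Standard quotas: Red 5.035, Teal 6.113, Blue 2.789, Gold 2.444, Amber 7.619.
Lower quotas: Red 5, Teal 6, Blue 2, Gold 2, Amber 7 (sum 22, leaving 2 seats).
Remainders in descending order: Blue 0.789, Amber 0.619, Gold 0.444, Teal 0.113, Red 0.035.
The surplus seats go to Blue, Amber.

Red=5, Teal=6, Blue=3, Gold=2, Amber=8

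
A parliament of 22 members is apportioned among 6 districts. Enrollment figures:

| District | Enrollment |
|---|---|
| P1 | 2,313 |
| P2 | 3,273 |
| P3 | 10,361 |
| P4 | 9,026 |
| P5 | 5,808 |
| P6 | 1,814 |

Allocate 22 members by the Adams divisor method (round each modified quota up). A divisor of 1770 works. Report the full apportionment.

P1: 2, P2: 2, P3: 6, P4: 6, P5: 4, P6: 2

With modified divisor 1770: modified quotas P1 1.307, P2 1.849, P3 5.854, P4 5.099, P5 3.281, P6 1.025.
Rounding up: P1 2, P2 2, P3 6, P4 6, P5 4, P6 2 (total 22).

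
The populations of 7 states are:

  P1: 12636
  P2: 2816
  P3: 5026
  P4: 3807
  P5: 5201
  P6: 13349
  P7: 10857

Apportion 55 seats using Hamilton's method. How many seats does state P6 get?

14

The standard divisor is 53692/55 ≈ 976.218.
Standard quotas: P1 12.9438, P2 2.8846, P3 5.1484, P4 3.8997, P5 5.3277, P6 13.6742, P7 11.1215.
Lower quotas: P1 12, P2 2, P3 5, P4 3, P5 5, P6 13, P7 11 (sum 51, leaving 4 seats).
Remainders in descending order: P1 0.9438, P4 0.8997, P2 0.8846, P6 0.6742, P5 0.3277, P3 0.1484, P7 0.1215.
The surplus seats go to P1, P4, P2, P6.
P6 receives 14.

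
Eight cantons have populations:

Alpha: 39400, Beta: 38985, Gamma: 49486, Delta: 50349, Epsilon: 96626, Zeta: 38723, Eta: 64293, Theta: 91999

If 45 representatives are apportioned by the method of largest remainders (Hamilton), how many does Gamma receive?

5

Standard divisor: 469861 ÷ 45 ≈ 10441.356.
Standard quotas: Alpha 3.7735, Beta 3.7337, Gamma 4.7394, Delta 4.8221, Epsilon 9.2542, Zeta 3.7086, Eta 6.1575, Theta 8.8110.
Lower quotas: Alpha 3, Beta 3, Gamma 4, Delta 4, Epsilon 9, Zeta 3, Eta 6, Theta 8 (sum 40, leaving 5 seats).
Remainders in descending order: Delta 0.8221, Theta 0.8110, Alpha 0.7735, Gamma 0.7394, Beta 0.7337, Zeta 0.7086, Epsilon 0.2542, Eta 0.1575.
The surplus seats go to Delta, Theta, Alpha, Gamma, Beta.
Gamma receives 5.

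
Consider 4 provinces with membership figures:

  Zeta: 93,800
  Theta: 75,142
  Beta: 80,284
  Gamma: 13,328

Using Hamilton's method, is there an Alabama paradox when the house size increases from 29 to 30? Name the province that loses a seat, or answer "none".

At 29 seats: Zeta 10, Theta 8, Beta 9, Gamma 2.
At 30 seats: Zeta 11, Theta 9, Beta 9, Gamma 1.
Gamma drops from 2 to 1.

Gamma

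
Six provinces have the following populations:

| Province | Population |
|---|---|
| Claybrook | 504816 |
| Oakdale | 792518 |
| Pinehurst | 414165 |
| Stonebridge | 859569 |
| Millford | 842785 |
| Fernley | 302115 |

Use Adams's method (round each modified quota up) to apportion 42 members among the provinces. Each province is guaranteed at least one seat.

Standard divisor 3715968/42 ≈ 88475.429; standard quotas: Claybrook 5.706, Oakdale 8.957, Pinehurst 4.681, Stonebridge 9.715, Millford 9.526, Fernley 3.415.
Rounding up gives 6, 9, 5, 10, 10, 4 = 44 seats, so the divisor must be adjusted.
With modified divisor 97300: modified quotas Claybrook 5.188, Oakdale 8.145, Pinehurst 4.257, Stonebridge 8.834, Millford 8.662, Fernley 3.105.
Rounding up: Claybrook 6, Oakdale 9, Pinehurst 5, Stonebridge 9, Millford 9, Fernley 4 (total 42).

Claybrook 6; Oakdale 9; Pinehurst 5; Stonebridge 9; Millford 9; Fernley 4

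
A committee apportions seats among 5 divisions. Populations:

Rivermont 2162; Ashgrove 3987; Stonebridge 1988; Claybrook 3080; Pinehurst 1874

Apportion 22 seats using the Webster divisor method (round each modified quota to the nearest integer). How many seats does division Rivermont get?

4

Standard divisor 13091/22 ≈ 595.045; standard quotas: Rivermont 3.633, Ashgrove 6.700, Stonebridge 3.341, Claybrook 5.176, Pinehurst 3.149.
Rounding to the nearest integer gives Rivermont 4, Ashgrove 7, Stonebridge 3, Claybrook 5, Pinehurst 3 — total 22, matching the house size, so no adjustment is needed.
Rivermont receives 4.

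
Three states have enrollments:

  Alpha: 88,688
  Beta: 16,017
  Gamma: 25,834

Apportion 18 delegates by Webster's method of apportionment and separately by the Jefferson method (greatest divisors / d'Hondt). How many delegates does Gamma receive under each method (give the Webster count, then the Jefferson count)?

4 and 3

Webster: Alpha 12, Beta 2, Gamma 4.
Jefferson: Alpha 13, Beta 2, Gamma 3.
Gamma gets 4 under Webster and 3 under Jefferson.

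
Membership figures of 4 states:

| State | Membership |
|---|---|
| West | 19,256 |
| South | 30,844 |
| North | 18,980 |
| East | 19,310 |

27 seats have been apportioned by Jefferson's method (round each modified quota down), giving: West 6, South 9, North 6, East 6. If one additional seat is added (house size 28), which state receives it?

South

Priority for the next seat is population ÷ (current seats + 1).
Priorities: West 2750.857, South 3084.400, North 2711.429, East 2758.571.
Highest priority: South.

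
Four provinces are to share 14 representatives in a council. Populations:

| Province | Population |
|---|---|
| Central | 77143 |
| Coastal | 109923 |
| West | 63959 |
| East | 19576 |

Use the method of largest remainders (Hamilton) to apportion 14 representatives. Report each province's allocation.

Central: 4, Coastal: 6, West: 3, East: 1

Total 270601; standard divisor 270601/14 ≈ 19328.643.
Standard quotas: Central 3.9911, Coastal 5.6871, West 3.3090, East 1.0128.
Lower quotas: Central 3, Coastal 5, West 3, East 1 (sum 12, leaving 2 seats).
Remainders in descending order: Central 0.9911, Coastal 0.6871, West 0.3090, East 0.0128.
Largest remainders: Central, Coastal receive the extra seats.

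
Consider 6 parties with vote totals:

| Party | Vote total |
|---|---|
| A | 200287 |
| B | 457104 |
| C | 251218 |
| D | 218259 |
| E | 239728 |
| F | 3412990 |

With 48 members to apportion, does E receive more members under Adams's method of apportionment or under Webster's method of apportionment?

Adams: A 2, B 5, C 3, D 3, E 3, F 32.
Webster: A 2, B 5, C 3, D 2, E 2, F 34.
E gets 3 under Adams and 2 under Webster.

Adams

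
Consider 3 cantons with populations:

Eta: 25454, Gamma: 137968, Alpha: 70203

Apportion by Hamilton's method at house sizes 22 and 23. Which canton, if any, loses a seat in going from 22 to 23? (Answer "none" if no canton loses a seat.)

At 22 seats: Eta 2, Gamma 13, Alpha 7.
At 23 seats: Eta 2, Gamma 14, Alpha 7.
No canton's allocation decreased.

none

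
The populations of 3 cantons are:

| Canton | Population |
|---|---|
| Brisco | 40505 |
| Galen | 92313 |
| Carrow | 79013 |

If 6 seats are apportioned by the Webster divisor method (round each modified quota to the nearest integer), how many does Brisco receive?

1

Standard divisor 211831/6 ≈ 35305.167; standard quotas: Brisco 1.147, Galen 2.615, Carrow 2.238.
Rounding to the nearest integer gives Brisco 1, Galen 3, Carrow 2 — total 6, matching the house size, so no adjustment is needed.
Brisco receives 1.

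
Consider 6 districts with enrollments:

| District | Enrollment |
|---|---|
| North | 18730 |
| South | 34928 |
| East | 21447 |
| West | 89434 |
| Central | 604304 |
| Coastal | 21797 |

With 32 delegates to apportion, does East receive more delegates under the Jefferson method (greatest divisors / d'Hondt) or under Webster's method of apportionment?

Jefferson: North 0, South 1, East 0, West 4, Central 27, Coastal 0.
Webster: North 1, South 1, East 1, West 4, Central 24, Coastal 1.
East gets 0 under Jefferson and 1 under Webster.

Webster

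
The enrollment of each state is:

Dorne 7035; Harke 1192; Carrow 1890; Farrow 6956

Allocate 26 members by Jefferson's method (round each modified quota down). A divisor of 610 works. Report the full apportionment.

Dorne 11; Harke 1; Carrow 3; Farrow 11

With modified divisor 610: modified quotas Dorne 11.533, Harke 1.954, Carrow 3.098, Farrow 11.403.
Rounding down: Dorne 11, Harke 1, Carrow 3, Farrow 11 (total 26).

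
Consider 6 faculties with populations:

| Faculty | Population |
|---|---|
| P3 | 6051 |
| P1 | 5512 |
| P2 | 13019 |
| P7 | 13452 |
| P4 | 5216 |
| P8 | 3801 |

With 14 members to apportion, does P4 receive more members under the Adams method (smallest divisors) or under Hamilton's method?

Adams: P3 2, P1 2, P2 3, P7 4, P4 2, P8 1.
Hamilton: P3 2, P1 2, P2 4, P7 4, P4 1, P8 1.
P4 gets 2 under Adams and 1 under Hamilton.

Adams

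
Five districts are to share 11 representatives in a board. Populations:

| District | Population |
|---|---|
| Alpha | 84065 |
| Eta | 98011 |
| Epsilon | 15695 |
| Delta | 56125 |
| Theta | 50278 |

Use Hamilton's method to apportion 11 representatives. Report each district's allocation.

Total 304174; standard divisor 304174/11 ≈ 27652.182.
Standard quotas: Alpha 3.0401, Eta 3.5444, Epsilon 0.5676, Delta 2.0297, Theta 1.8182.
Lower quotas: Alpha 3, Eta 3, Epsilon 0, Delta 2, Theta 1 (sum 9, leaving 2 seats).
Remainders in descending order: Theta 0.8182, Epsilon 0.5676, Eta 0.5444, Alpha 0.0401, Delta 0.0297.
The surplus seats go to Theta, Epsilon.

Alpha: 3, Eta: 3, Epsilon: 1, Delta: 2, Theta: 2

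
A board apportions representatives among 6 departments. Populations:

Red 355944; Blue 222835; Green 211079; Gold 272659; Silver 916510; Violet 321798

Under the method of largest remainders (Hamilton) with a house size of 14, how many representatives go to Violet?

2

Standard divisor: 2300825 ÷ 14 ≈ 164344.643.
Standard quotas: Red 2.1658, Blue 1.3559, Green 1.2844, Gold 1.6591, Silver 5.5768, Violet 1.9581.
Lower quotas: Red 2, Blue 1, Green 1, Gold 1, Silver 5, Violet 1 (sum 11, leaving 3 seats).
Remainders in descending order: Violet 0.9581, Gold 0.6591, Silver 0.5768, Blue 0.3559, Green 0.2844, Red 0.1658.
The surplus seats go to Violet, Gold, Silver.
Violet receives 2.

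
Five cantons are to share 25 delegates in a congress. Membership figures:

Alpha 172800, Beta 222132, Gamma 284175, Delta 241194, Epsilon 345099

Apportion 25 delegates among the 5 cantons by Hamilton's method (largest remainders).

Total 1265400; standard divisor 1265400/25 = 50616.
Standard quotas: Alpha 3.4139, Beta 4.3886, Gamma 5.6143, Delta 4.7652, Epsilon 6.8180.
Lower quotas: Alpha 3, Beta 4, Gamma 5, Delta 4, Epsilon 6 (sum 22, leaving 3 seats).
Remainders in descending order: Epsilon 0.8180, Delta 0.7652, Gamma 0.6143, Alpha 0.4139, Beta 0.3886.
Largest remainders: Epsilon, Delta, Gamma receive the extra seats.

Alpha=3, Beta=4, Gamma=6, Delta=5, Epsilon=7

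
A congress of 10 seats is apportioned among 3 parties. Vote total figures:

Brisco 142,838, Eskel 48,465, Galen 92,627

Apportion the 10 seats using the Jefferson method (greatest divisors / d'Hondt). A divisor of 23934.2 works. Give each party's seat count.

Brisco=5; Eskel=2; Galen=3

With modified divisor 23934.2: modified quotas Brisco 5.968, Eskel 2.025, Galen 3.870.
Rounding down: Brisco 5, Eskel 2, Galen 3 (total 10).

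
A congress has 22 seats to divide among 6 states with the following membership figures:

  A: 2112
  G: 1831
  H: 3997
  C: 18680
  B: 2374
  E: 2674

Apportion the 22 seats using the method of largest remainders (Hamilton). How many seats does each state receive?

A 1; G 1; H 3; C 13; B 2; E 2

Standard divisor: 31668 ÷ 22 ≈ 1439.455.
Standard quotas: A 1.4672, G 1.2720, H 2.7767, C 12.9771, B 1.6492, E 1.8576.
Lower quotas: A 1, G 1, H 2, C 12, B 1, E 1 (sum 18, leaving 4 seats).
Remainders in descending order: C 0.9771, E 0.8576, H 0.7767, B 0.6492, A 0.4672, G 0.2720.
The surplus seats go to C, E, H, B.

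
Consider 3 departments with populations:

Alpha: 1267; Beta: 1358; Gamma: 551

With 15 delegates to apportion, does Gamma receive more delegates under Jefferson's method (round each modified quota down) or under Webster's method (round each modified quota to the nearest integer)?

Webster

Jefferson: Alpha 6, Beta 7, Gamma 2.
Webster: Alpha 6, Beta 6, Gamma 3.
Gamma gets 2 under Jefferson and 3 under Webster.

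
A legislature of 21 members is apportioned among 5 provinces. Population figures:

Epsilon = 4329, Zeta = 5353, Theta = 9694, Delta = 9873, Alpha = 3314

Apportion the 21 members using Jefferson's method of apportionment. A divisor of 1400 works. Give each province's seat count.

Epsilon 3, Zeta 3, Theta 6, Delta 7, Alpha 2

With modified divisor 1400: modified quotas Epsilon 3.092, Zeta 3.824, Theta 6.924, Delta 7.052, Alpha 2.367.
Rounding down: Epsilon 3, Zeta 3, Theta 6, Delta 7, Alpha 2 (total 21).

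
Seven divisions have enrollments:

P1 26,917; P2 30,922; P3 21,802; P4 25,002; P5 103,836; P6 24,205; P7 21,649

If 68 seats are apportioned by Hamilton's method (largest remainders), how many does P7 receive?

The standard divisor is 254333/68 ≈ 3740.191.
Standard quotas: P1 7.1967, P2 8.2675, P3 5.8291, P4 6.6847, P5 27.7622, P6 6.4716, P7 5.7882.
Lower quotas: P1 7, P2 8, P3 5, P4 6, P5 27, P6 6, P7 5 (sum 64, leaving 4 seats).
Remainders in descending order: P3 0.8291, P7 0.7882, P5 0.7622, P4 0.6847, P6 0.4716, P2 0.2675, P1 0.1967.
The surplus seats go to P3, P7, P5, P4.
P7 receives 6.

6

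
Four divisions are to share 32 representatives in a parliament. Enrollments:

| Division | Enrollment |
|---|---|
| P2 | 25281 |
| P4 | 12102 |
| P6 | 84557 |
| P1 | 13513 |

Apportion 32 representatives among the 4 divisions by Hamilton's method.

Standard divisor: 135453 ÷ 32 ≈ 4232.906.
Standard quotas: P2 5.9725, P4 2.8590, P6 19.9761, P1 3.1924.
Lower quotas: P2 5, P4 2, P6 19, P1 3 (sum 29, leaving 3 seats).
Remainders in descending order: P6 0.9761, P2 0.9725, P4 0.8590, P1 0.1924.
The surplus seats go to P6, P2, P4.

P2 6, P4 3, P6 20, P1 3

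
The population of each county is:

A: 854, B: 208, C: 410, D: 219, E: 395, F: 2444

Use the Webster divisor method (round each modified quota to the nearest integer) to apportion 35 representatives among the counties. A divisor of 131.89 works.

With modified divisor 131.89: modified quotas A 6.475, B 1.577, C 3.109, D 1.660, E 2.995, F 18.531.
Rounding to the nearest integer: A 6, B 2, C 3, D 2, E 3, F 19 (total 35).

A=6, B=2, C=3, D=2, E=3, F=19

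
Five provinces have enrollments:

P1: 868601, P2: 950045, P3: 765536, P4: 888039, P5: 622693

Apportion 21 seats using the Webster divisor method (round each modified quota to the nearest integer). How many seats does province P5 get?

Standard divisor 4094914/21 ≈ 194995.905; standard quotas: P1 4.454, P2 4.872, P3 3.926, P4 4.554, P5 3.193.
Rounding to the nearest integer gives P1 4, P2 5, P3 4, P4 5, P5 3 — total 21, matching the house size, so no adjustment is needed.
P5 receives 3.

3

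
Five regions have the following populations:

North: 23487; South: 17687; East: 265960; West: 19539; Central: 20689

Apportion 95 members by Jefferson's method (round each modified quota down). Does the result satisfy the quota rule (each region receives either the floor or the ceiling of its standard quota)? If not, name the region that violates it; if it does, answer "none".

Standard quotas: North 6.423, South 4.837, East 72.737, West 5.344, Central 5.658.
Jefferson allocation: North 6, South 4, East 75, West 5, Central 5.
East has quota 72.737 (lower 72, upper 73) but receives 75 — outside the quota interval.

East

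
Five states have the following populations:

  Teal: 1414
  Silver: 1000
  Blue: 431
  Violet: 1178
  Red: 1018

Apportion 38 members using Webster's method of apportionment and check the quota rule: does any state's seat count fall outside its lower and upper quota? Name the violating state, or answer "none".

Standard quotas: Teal 10.659, Silver 7.538, Blue 3.249, Violet 8.880, Red 7.674.
Webster allocation: Teal 11, Silver 7, Blue 3, Violet 9, Red 8.
Every allocation lies between the lower and upper quota.

none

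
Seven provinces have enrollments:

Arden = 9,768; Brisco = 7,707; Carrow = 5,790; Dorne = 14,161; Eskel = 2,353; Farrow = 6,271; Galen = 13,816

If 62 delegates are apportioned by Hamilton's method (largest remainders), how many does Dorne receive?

Total 59866; standard divisor 59866/62 ≈ 965.581.
Standard quotas: Arden 10.1162, Brisco 7.9817, Carrow 5.9964, Dorne 14.6658, Eskel 2.4369, Farrow 6.4945, Galen 14.3085.
Lower quotas: Arden 10, Brisco 7, Carrow 5, Dorne 14, Eskel 2, Farrow 6, Galen 14 (sum 58, leaving 4 seats).
Remainders in descending order: Carrow 0.9964, Brisco 0.9817, Dorne 0.6658, Farrow 0.4945, Eskel 0.4369, Galen 0.3085, Arden 0.1162.
Largest remainders: Carrow, Brisco, Dorne, Farrow receive the extra seats.
Dorne receives 15.

15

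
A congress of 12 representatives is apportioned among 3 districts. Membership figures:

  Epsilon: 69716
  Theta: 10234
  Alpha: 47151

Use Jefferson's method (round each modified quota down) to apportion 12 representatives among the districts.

Standard divisor 127101/12 ≈ 10591.75; standard quotas: Epsilon 6.582, Theta 0.966, Alpha 4.452.
Rounding down gives 6, 0, 4 = 10 seats, so the divisor must be adjusted.
With modified divisor 9700: modified quotas Epsilon 7.187, Theta 1.055, Alpha 4.861.
Rounding down: Epsilon 7, Theta 1, Alpha 4 (total 12).

Epsilon: 7; Theta: 1; Alpha: 4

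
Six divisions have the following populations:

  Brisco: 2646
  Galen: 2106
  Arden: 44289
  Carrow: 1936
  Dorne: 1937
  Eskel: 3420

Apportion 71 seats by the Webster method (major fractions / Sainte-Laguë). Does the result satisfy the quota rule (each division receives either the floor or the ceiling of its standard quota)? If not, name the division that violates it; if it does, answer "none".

Standard quotas: Brisco 3.335, Galen 2.654, Arden 55.819, Carrow 2.440, Dorne 2.441, Eskel 4.310.
Webster allocation: Brisco 3, Galen 3, Arden 57, Carrow 2, Dorne 2, Eskel 4.
Arden has quota 55.819 (lower 55, upper 56) but receives 57 — outside the quota interval.

Arden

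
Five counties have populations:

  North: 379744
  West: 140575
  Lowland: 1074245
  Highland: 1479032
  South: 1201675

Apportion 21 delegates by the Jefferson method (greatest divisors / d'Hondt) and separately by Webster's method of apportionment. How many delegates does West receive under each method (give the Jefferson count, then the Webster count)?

Jefferson: North 2, West 0, Lowland 5, Highland 8, South 6.
Webster: North 2, West 1, Lowland 5, Highland 7, South 6.
West gets 0 under Jefferson and 1 under Webster.

0 and 1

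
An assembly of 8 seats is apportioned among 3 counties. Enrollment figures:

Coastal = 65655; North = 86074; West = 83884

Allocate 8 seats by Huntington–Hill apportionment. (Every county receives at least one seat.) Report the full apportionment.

Coastal 2, North 3, West 3

With divisor 30525: modified quotas Coastal 2.151, North 2.820, West 2.748.
Geometric-mean thresholds: Coastal √(2·3)=2.449, North √(2·3)=2.449, West √(2·3)=2.449.
Each quota rounded against its threshold gives Coastal 2, North 3, West 3 (total 8).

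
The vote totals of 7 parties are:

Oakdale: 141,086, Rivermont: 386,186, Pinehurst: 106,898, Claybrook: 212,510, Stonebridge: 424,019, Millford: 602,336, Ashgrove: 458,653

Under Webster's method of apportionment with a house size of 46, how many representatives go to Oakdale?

3

Standard divisor 2331688/46 ≈ 50688.87; standard quotas: Oakdale 2.783, Rivermont 7.619, Pinehurst 2.109, Claybrook 4.192, Stonebridge 8.365, Millford 11.883, Ashgrove 9.048.
Rounding to the nearest integer gives Oakdale 3, Rivermont 8, Pinehurst 2, Claybrook 4, Stonebridge 8, Millford 12, Ashgrove 9 — total 46, matching the house size, so no adjustment is needed.
Oakdale receives 3.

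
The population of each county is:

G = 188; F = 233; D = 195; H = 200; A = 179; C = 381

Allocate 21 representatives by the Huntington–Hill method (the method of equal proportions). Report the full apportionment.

With divisor 68: modified quotas G 2.765, F 3.426, D 2.868, H 2.941, A 2.632, C 5.603.
Geometric-mean thresholds: G √(2·3)=2.449, F √(3·4)=3.464, D √(2·3)=2.449, H √(2·3)=2.449, A √(2·3)=2.449, C √(5·6)=5.477.
Each quota rounded against its threshold gives G 3, F 3, D 3, H 3, A 3, C 6 (total 21).

G 3; F 3; D 3; H 3; A 3; C 6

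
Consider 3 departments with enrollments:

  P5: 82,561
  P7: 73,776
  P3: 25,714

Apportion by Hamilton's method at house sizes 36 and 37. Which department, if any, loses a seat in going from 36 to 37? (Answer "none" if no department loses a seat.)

At 36 seats: P5 16, P7 15, P3 5.
At 37 seats: P5 17, P7 15, P3 5.
No department's allocation decreased.

none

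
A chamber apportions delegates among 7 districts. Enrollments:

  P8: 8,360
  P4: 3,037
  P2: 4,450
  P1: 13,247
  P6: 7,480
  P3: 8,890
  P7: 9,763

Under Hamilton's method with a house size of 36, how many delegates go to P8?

The standard divisor is 55227/36 ≈ 1534.083.
Standard quotas: P8 5.4495, P4 1.9797, P2 2.9008, P1 8.6351, P6 4.8759, P3 5.7950, P7 6.3641.
Lower quotas: P8 5, P4 1, P2 2, P1 8, P6 4, P3 5, P7 6 (sum 31, leaving 5 seats).
Remainders in descending order: P4 0.9797, P2 0.9008, P6 0.8759, P3 0.7950, P1 0.6351, P8 0.4495, P7 0.3641.
The surplus seats go to P4, P2, P6, P3, P1.
P8 receives 5.

5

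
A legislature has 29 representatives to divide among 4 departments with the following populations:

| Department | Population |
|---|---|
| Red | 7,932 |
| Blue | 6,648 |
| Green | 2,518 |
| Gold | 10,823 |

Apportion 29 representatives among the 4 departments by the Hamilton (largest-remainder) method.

Red=8, Blue=7, Green=3, Gold=11

The standard divisor is 27921/29 ≈ 962.793.
Standard quotas: Red 8.2385, Blue 6.9049, Green 2.6153, Gold 11.2413.
Lower quotas: Red 8, Blue 6, Green 2, Gold 11 (sum 27, leaving 2 seats).
Remainders in descending order: Blue 0.9049, Green 0.6153, Gold 0.2413, Red 0.2385.
The surplus seats go to Blue, Green.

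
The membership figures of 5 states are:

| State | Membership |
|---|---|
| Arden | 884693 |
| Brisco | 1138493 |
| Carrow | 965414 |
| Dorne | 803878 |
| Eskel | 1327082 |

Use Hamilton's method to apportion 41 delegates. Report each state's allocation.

Total 5119560; standard divisor 5119560/41 ≈ 124867.317.
Standard quotas: Arden 7.0851, Brisco 9.1176, Carrow 7.7315, Dorne 6.4379, Eskel 10.6279.
Lower quotas: Arden 7, Brisco 9, Carrow 7, Dorne 6, Eskel 10 (sum 39, leaving 2 seats).
Remainders in descending order: Carrow 0.7315, Eskel 0.6279, Dorne 0.4379, Brisco 0.1176, Arden 0.0851.
The surplus seats go to Carrow, Eskel.

Arden=7; Brisco=9; Carrow=8; Dorne=6; Eskel=11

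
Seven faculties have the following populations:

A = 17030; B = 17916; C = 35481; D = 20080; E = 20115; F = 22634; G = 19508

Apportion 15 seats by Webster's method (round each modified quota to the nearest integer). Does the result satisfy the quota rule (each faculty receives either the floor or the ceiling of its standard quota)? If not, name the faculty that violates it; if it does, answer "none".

none

Standard quotas: A 1.672, B 1.759, C 3.484, D 1.972, E 1.975, F 2.222, G 1.916.
Webster allocation: A 2, B 2, C 3, D 2, E 2, F 2, G 2.
Every allocation lies between the lower and upper quota.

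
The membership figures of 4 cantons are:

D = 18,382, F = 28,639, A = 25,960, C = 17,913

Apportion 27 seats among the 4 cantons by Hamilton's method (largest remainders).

D=5; F=9; A=8; C=5

Total 90894; standard divisor 90894/27 ≈ 3366.444.
Standard quotas: D 5.4604, F 8.5072, A 7.7114, C 5.3210.
Lower quotas: D 5, F 8, A 7, C 5 (sum 25, leaving 2 seats).
Remainders in descending order: A 0.7114, F 0.5072, D 0.4604, C 0.3210.
Largest remainders: A, F receive the extra seats.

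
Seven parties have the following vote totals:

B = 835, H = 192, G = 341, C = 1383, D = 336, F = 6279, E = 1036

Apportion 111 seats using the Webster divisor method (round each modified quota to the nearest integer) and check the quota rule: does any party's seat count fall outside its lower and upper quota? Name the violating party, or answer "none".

F

Standard quotas: B 8.910, H 2.049, G 3.639, C 14.758, D 3.585, F 67.003, E 11.055.
Webster allocation: B 9, H 2, G 4, C 15, D 4, F 66, E 11.
F has quota 67.003 (lower 67, upper 68) but receives 66 — outside the quota interval.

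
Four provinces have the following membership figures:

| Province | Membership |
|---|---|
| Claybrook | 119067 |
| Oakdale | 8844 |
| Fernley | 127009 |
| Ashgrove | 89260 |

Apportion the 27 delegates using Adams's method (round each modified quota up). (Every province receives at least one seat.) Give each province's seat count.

Claybrook 9, Oakdale 1, Fernley 10, Ashgrove 7

Standard divisor 344180/27 ≈ 12747.407; standard quotas: Claybrook 9.340, Oakdale 0.694, Fernley 9.964, Ashgrove 7.002.
Rounding up gives 10, 1, 10, 8 = 29 seats, so the divisor must be adjusted.
With modified divisor 13700: modified quotas Claybrook 8.691, Oakdale 0.646, Fernley 9.271, Ashgrove 6.515.
Rounding up: Claybrook 9, Oakdale 1, Fernley 10, Ashgrove 7 (total 27).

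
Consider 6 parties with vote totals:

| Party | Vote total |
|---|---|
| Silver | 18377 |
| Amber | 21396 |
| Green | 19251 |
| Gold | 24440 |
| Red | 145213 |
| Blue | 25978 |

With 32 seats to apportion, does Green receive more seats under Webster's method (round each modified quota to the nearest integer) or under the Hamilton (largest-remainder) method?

Webster: Silver 2, Amber 3, Green 2, Gold 3, Red 19, Blue 3.
Hamilton: Silver 2, Amber 3, Green 3, Gold 3, Red 18, Blue 3.
Green gets 2 under Webster and 3 under Hamilton.

Hamilton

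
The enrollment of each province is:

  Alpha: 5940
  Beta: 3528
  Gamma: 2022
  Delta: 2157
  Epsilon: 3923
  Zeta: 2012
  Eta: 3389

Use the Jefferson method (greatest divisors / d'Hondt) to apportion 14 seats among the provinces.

Alpha 4, Beta 2, Gamma 1, Delta 1, Epsilon 3, Zeta 1, Eta 2

Standard divisor 22971/14 ≈ 1640.786; standard quotas: Alpha 3.620, Beta 2.150, Gamma 1.232, Delta 1.315, Epsilon 2.391, Zeta 1.226, Eta 2.065.
Rounding down gives 3, 2, 1, 1, 2, 1, 2 = 12 seats, so the divisor must be adjusted.
With modified divisor 1200: modified quotas Alpha 4.950, Beta 2.940, Gamma 1.685, Delta 1.798, Epsilon 3.269, Zeta 1.677, Eta 2.824.
Rounding down: Alpha 4, Beta 2, Gamma 1, Delta 1, Epsilon 3, Zeta 1, Eta 2 (total 14).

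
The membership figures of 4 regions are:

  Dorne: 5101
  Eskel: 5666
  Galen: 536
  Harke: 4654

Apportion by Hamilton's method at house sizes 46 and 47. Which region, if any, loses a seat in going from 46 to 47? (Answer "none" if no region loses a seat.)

At 46 seats: Dorne 15, Eskel 16, Galen 2, Harke 13.
At 47 seats: Dorne 15, Eskel 17, Galen 1, Harke 14.
Galen drops from 2 to 1.

Galen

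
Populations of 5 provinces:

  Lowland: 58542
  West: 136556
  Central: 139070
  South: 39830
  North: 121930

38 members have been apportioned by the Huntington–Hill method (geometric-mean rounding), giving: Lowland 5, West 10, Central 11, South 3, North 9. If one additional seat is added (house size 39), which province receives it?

Priority for the next seat is population ÷ (√(s·(s+1))).
Priorities: Lowland 10688.258, West 13020.104, Central 12104.490, South 11497.931, North 12852.551.
Highest priority: West.

West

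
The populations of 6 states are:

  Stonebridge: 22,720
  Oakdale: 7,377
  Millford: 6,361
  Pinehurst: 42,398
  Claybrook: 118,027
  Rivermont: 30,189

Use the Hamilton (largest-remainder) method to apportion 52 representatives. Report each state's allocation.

Standard divisor: 227072 ÷ 52 ≈ 4366.769.
Standard quotas: Stonebridge 5.2029, Oakdale 1.6893, Millford 1.4567, Pinehurst 9.7092, Claybrook 27.0284, Rivermont 6.9133.
Lower quotas: Stonebridge 5, Oakdale 1, Millford 1, Pinehurst 9, Claybrook 27, Rivermont 6 (sum 49, leaving 3 seats).
Remainders in descending order: Rivermont 0.9133, Pinehurst 0.7092, Oakdale 0.6893, Millford 0.4567, Stonebridge 0.2029, Claybrook 0.0284.
The surplus seats go to Rivermont, Pinehurst, Oakdale.

Stonebridge: 5; Oakdale: 2; Millford: 1; Pinehurst: 10; Claybrook: 27; Rivermont: 7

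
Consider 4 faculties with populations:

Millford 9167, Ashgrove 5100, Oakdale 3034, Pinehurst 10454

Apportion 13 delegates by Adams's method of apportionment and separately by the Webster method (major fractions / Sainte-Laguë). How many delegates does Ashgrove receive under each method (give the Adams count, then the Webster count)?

Adams: Millford 4, Ashgrove 2, Oakdale 2, Pinehurst 5.
Webster: Millford 4, Ashgrove 3, Oakdale 1, Pinehurst 5.
Ashgrove gets 2 under Adams and 3 under Webster.

2 and 3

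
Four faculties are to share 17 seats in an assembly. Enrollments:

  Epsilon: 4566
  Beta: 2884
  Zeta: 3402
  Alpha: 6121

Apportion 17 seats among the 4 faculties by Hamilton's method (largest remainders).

The standard divisor is 16973/17 ≈ 998.412.
Standard quotas: Epsilon 4.5733, Beta 2.8886, Zeta 3.4074, Alpha 6.1307.
Lower quotas: Epsilon 4, Beta 2, Zeta 3, Alpha 6 (sum 15, leaving 2 seats).
Remainders in descending order: Beta 0.8886, Epsilon 0.5733, Zeta 0.4074, Alpha 0.1307.
The surplus seats go to Beta, Epsilon.

Epsilon=5; Beta=3; Zeta=3; Alpha=6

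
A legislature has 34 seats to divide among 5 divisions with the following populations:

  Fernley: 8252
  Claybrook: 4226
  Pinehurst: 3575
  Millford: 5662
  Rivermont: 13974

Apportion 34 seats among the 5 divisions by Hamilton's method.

Total 35689; standard divisor 35689/34 ≈ 1049.676.
Standard quotas: Fernley 7.8615, Claybrook 4.0260, Pinehurst 3.4058, Millford 5.3940, Rivermont 13.3127.
Lower quotas: Fernley 7, Claybrook 4, Pinehurst 3, Millford 5, Rivermont 13 (sum 32, leaving 2 seats).
Remainders in descending order: Fernley 0.8615, Pinehurst 0.4058, Millford 0.3940, Rivermont 0.3127, Claybrook 0.0260.
The surplus seats go to Fernley, Pinehurst.

Fernley 8, Claybrook 4, Pinehurst 4, Millford 5, Rivermont 13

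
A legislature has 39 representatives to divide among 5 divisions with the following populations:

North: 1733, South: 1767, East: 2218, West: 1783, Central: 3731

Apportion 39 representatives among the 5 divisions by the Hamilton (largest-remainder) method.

North 6; South 6; East 8; West 6; Central 13

The standard divisor is 11232/39 = 288.
Standard quotas: North 6.017, South 6.135, East 7.701, West 6.191, Central 12.955.
Lower quotas: North 6, South 6, East 7, West 6, Central 12 (sum 37, leaving 2 seats).
Remainders in descending order: Central 0.955, East 0.701, West 0.191, South 0.135, North 0.017.
The surplus seats go to Central, East.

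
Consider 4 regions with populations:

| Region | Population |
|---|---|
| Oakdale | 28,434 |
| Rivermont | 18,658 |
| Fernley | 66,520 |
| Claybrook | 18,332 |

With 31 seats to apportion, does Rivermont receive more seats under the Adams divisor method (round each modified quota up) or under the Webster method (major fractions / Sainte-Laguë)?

Adams

Adams: Oakdale 7, Rivermont 5, Fernley 15, Claybrook 4.
Webster: Oakdale 7, Rivermont 4, Fernley 16, Claybrook 4.
Rivermont gets 5 under Adams and 4 under Webster.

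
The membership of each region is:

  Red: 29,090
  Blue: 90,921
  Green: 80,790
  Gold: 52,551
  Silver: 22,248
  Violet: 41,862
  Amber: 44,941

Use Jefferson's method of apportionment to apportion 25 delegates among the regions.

Red=2, Blue=6, Green=6, Gold=4, Silver=1, Violet=3, Amber=3

Standard divisor 362403/25 ≈ 14496.12; standard quotas: Red 2.007, Blue 6.272, Green 5.573, Gold 3.625, Silver 1.535, Violet 2.888, Amber 3.100.
Rounding down gives 2, 6, 5, 3, 1, 2, 3 = 22 seats, so the divisor must be adjusted.
With modified divisor 13060: modified quotas Red 2.227, Blue 6.962, Green 6.186, Gold 4.024, Silver 1.704, Violet 3.205, Amber 3.441.
Rounding down: Red 2, Blue 6, Green 6, Gold 4, Silver 1, Violet 3, Amber 3 (total 25).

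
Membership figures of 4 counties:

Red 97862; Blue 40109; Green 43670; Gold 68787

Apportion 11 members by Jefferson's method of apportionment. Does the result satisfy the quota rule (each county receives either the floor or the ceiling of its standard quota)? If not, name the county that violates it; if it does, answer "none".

none

Standard quotas: Red 4.299, Blue 1.762, Green 1.918, Gold 3.021.
Jefferson allocation: Red 4, Blue 2, Green 2, Gold 3.
Every allocation lies between the lower and upper quota.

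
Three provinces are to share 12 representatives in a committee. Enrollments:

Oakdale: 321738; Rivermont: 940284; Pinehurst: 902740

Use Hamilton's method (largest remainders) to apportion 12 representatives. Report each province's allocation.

Total 2164762; standard divisor 2164762/12 ≈ 180396.833.
Standard quotas: Oakdale 1.7835, Rivermont 5.2123, Pinehurst 5.0042.
Lower quotas: Oakdale 1, Rivermont 5, Pinehurst 5 (sum 11, leaving 1 seat).
Remainders in descending order: Oakdale 0.7835, Rivermont 0.2123, Pinehurst 0.0042.
Largest remainder: Oakdale receives the extra seat.

Oakdale 2, Rivermont 5, Pinehurst 5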